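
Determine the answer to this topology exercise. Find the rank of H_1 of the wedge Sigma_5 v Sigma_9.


For a wedge: H_1(A v B) = H_1(A) + H_1(B).
b_1(Sigma_5) = 10, b_1(Sigma_9) = 18.
b_1 = 10 + 18 = 28

28


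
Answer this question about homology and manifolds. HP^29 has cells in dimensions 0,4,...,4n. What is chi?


HP^29 has one cell in each dimension 0, 4, ..., 4*29 (29+1 cells, all even-dim).
chi = 29 + 1 = 30

30


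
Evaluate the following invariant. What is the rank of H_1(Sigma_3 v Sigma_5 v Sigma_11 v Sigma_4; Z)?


For a wedge X v Y: reduced H_k(X v Y) = H_k(X) + H_k(Y).
Each Sigma_g contributes b_1 = 2g.
b_1 = 6 + 10 + 22 + 8 = 46

46


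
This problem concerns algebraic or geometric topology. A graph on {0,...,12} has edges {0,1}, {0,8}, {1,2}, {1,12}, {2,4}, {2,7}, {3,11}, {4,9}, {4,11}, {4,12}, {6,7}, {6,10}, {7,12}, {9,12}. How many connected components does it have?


Run DFS/union-find over 13 vertices.
V = 13, E = 14.
Number of components = 2

2


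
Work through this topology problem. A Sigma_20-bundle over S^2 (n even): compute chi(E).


chi(S^2) = 2 (n even), chi(Sigma_20) = 2 - 2*20 = -38.
chi(E) = 2 * (-38) = -76

-76


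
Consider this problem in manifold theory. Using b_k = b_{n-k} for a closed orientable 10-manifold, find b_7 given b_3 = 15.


Poincare duality for closed orientable n-manifolds: b_k = b_{n-k}.
Here n = 10, so b_7 = b_3 = 15

15


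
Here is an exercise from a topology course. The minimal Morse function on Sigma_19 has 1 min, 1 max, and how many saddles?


A perfect Morse function has m_k = b_k.
For Sigma_19: b_0=1, b_1=2g=38, b_2=1.
Saddles m_1 = 2g = 38

38


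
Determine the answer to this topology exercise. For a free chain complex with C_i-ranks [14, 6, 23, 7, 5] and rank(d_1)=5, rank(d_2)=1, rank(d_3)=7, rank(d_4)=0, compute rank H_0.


rank H_k = rank(ker d_k) - rank(im d_{k+1}).
rank(ker d_0) = rank(C_0) - rank(d_0) = 14 - 0 = 14.
rank(im d_{0+1}) = 5.
rank H_0 = 14 - 5 = 9

9


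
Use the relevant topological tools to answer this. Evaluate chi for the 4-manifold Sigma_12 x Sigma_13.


chi(Sigma_12) = 2 - 2*12 = -22
chi(Sigma_13) = 2 - 2*13 = -24
chi(product) = (-22) * (-24) = 528

528


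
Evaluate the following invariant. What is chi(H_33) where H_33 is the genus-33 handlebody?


A genus-g handlebody deformation retracts to a wedge of g circles.
chi(vee_g S^1) = 1 - g.
chi(H_33) = 1 - 33 = -32

-32


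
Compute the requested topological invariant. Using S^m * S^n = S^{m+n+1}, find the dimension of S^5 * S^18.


Join of spheres: S^m * S^n = S^{m+n+1}.
dim = 5 + 18 + 1 = 24

24


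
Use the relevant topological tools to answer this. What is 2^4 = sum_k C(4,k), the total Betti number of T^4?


b_k(T^4) = C(4,k), so the sum over k is sum_k C(4,k) = 2^4.
Total = 2^4 = 16

16


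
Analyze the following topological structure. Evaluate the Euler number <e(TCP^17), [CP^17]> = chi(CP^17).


For any closed oriented manifold, <e(TM),[M]> = chi(M).
chi(CP^17) = 17+1 = 18

18


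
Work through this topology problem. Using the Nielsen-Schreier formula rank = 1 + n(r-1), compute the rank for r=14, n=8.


Nielsen-Schreier: an index-n subgroup of F_r is free of rank 1 + n(r-1).
Equivalently: chi(cover) = n*chi(base); chi(vee_r S^1) = 1 - 14 = -13.
chi(E) = 8*(-13) = -104; rank = 1 - chi(E) = 1 - (-104) = 105.
rank = 1 + 8*(14-1) = 1 + 104 = 105

105


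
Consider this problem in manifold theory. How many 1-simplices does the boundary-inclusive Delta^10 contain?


Delta^10 has 10+1 vertices. A 1-face is a choice of 1+1 vertices.
f_1 = C(10+1, 1+1) = C(11,2) = 55

55


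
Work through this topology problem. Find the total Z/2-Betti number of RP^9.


H^k(RP^9; Z/2) = Z/2 for each 0 <= k <= 9.
Total dimension = 9 + 1 = 10

10


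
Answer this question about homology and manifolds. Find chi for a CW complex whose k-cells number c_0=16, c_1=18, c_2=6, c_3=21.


chi = sum_k (-1)^k c_k.
= (-1)^0*16 + (-1)^1*18 + (-1)^2*6 + (-1)^3*21
= (16) + (-18) + (6) + (-21)
= -17

-17


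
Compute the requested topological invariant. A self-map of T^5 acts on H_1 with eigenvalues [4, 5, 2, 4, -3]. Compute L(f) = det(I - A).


For a torus self-map: L(f) = det(I - A) where A acts on H_1.
L(f) = (1-4) * (1-5) * (1-2) * (1-4) * (1--3) = -3 * -4 * -1 * -3 * 4 = 144

144


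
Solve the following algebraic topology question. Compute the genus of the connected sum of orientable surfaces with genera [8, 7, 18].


Genus is additive under connected sum of orientable surfaces.
g = 8 + 7 + 18 = 33

33


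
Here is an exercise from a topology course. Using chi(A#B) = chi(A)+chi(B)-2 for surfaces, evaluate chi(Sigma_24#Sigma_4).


chi(Sigma_24) = 2 - 2*24 = -46
chi(Sigma_4) = 2 - 2*4 = -6
For surfaces: chi(A#B) = chi(A) + chi(B) - 2.
chi = -46 + -6 - 2 = -54

-54


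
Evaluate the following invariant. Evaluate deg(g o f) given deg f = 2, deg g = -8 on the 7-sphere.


Degree is multiplicative under composition: deg(g o f) = deg(g) * deg(f).
= -8 * 2 = -16

-16


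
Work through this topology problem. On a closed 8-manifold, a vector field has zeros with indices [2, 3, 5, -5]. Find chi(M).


Poincare-Hopf: chi(M) = sum of indices of zeros.
chi = (2) + (3) + (5) + (-5) = 5

5


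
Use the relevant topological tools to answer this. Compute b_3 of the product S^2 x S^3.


Each S^d has Poincare polynomial 1 + t^d.
The product S^2 x S^3 has Poincare polynomial prod(1+t^d_i).
Expanding: b_0=1, b_2=1, b_3=1, b_5=1.
b_3 = 1

1


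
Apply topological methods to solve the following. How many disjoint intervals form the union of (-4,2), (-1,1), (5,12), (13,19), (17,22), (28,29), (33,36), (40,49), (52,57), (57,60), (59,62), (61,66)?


Sort and merge overlapping open intervals.
Merged: (-4,2), (5,12), (13,22), (28,29), (33,36), (40,49), (52,57), (57,66).
Number of components = 8

8


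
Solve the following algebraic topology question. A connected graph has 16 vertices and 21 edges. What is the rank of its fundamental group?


For a connected graph: rank(pi_1) = b_1 = E - V + 1 = 1 - chi.
chi = V - E = 16 - 21 = -5.
rank = 1 - (-5) = 21 - 16 + 1 = 6

6


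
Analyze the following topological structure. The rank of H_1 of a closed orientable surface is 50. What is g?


For a closed orientable surface: b_1 = 2g.
50 = 2g
g = 50 / 2 = 25

25


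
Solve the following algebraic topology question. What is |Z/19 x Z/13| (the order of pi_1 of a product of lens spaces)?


pi_1(X x Y) = pi_1(X) x pi_1(Y).
pi_1(L(19,1)) = Z/19, pi_1(L(13,1)) = Z/13.
|Z/19 x Z/13| = 19 * 13 = 247

247


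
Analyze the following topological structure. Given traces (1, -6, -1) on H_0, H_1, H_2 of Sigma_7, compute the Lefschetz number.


L(f) = tr(f_0*) - tr(f_1*) + tr(f_2*).
= 1 - (-6) + (-1)
= 6

6


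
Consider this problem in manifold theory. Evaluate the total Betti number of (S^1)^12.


b_k(T^12) = C(12,k), so the sum over k is sum_k C(12,k) = 2^12.
Total = 2^12 = 4096

4096


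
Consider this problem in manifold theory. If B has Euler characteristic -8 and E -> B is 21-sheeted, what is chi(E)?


For a finite covering: chi(E) = (number of sheets) * chi(B).
chi(E) = 21 * (-8) = -168

-168


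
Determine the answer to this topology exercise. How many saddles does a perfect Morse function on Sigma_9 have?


A perfect Morse function has m_k = b_k.
For Sigma_9: b_0=1, b_1=2g=18, b_2=1.
Saddles m_1 = 2g = 18

18


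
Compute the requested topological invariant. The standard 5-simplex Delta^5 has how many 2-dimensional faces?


Delta^5 has 5+1 vertices. A 2-face is a choice of 2+1 vertices.
f_2 = C(5+1, 2+1) = C(6,3) = 20

20


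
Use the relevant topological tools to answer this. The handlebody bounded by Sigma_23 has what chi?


A genus-g handlebody deformation retracts to a wedge of g circles.
chi(vee_g S^1) = 1 - g.
chi(H_23) = 1 - 23 = -22

-22


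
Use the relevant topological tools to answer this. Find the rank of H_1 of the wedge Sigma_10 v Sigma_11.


For a wedge: H_1(A v B) = H_1(A) + H_1(B).
b_1(Sigma_10) = 20, b_1(Sigma_11) = 22.
b_1 = 20 + 22 = 42

42


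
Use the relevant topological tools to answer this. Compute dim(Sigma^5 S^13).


Each suspension raises dimension by 1: Sigma S^n = S^{n+1}.
Sigma^5 S^13 = S^{13+5} = S^18

18


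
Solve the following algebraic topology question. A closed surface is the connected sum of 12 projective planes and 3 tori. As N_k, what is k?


Since a >= 1, the sum is non-orientable; each T^2 can be replaced by RP^2 # RP^2 (since T^2#RP^2 = 3RP^2).
Total crosscaps k = 12 + 2*3 = 18.
Check via chi: chi = 12*1 + 3*0 - (12+3-1)*2 = -16 = 2 - k = -16. Consistent.

18


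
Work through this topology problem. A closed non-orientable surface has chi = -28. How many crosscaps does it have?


chi = 2 - k for closed non-orientable surfaces with k crosscaps.
-28 = 2 - k
k = 2 - (-28) = 30

30


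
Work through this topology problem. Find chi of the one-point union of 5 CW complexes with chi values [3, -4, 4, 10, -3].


chi(A v B) = chi(A) + chi(B) - 1 (one point identified).
For 5 spaces: chi = (sum chi_i) - (5 - 1).
sum = 10; chi = 10 - 4 = 6

6


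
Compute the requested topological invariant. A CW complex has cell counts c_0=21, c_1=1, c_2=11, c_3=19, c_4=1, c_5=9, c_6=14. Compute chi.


chi = sum_k (-1)^k c_k.
= (-1)^0*21 + (-1)^1*1 + (-1)^2*11 + (-1)^3*19 + (-1)^4*1 + (-1)^5*9 + (-1)^6*14
= (21) + (-1) + (11) + (-19) + (1) + (-9) + (14)
= 18

18


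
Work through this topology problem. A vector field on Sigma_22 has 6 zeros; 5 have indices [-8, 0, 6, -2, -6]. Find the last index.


Poincare-Hopf: sum of indices = chi(M).
chi(Sigma_22) = 2 - 2*22 = -42.
Sum of known indices = -10.
x = chi - (sum known) = -42 - (-10) = -32

-32


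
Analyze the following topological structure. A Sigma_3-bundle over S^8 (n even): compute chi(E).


chi(S^8) = 2 (n even), chi(Sigma_3) = 2 - 2*3 = -4.
chi(E) = 2 * (-4) = -8

-8


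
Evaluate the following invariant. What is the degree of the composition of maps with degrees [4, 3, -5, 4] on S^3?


Degree is multiplicative: deg(composition) = product of degrees.
= (4) * (3) * (-5) * (4) = -240

-240


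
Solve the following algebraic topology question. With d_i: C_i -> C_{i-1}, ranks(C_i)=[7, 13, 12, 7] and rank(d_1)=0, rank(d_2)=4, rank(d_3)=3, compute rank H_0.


rank H_k = rank(ker d_k) - rank(im d_{k+1}).
rank(ker d_0) = rank(C_0) - rank(d_0) = 7 - 0 = 7.
rank(im d_{0+1}) = 0.
rank H_0 = 7 - 0 = 7

7


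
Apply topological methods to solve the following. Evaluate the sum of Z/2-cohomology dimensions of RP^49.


H^k(RP^49; Z/2) = Z/2 for each 0 <= k <= 49.
Total dimension = 49 + 1 = 50

50


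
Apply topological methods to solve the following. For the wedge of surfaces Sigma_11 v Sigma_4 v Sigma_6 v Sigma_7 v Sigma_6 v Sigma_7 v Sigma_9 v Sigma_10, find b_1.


For a wedge X v Y: reduced H_k(X v Y) = H_k(X) + H_k(Y).
Each Sigma_g contributes b_1 = 2g.
b_1 = 22 + 8 + 12 + 14 + 12 + 14 + 18 + 20 = 120

120


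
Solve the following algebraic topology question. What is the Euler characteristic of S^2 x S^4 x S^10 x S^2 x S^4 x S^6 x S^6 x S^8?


chi is multiplicative: chi(X x Y) = chi(X) chi(Y).
Each even-dim sphere has chi = 2. There are 8 factors.
chi = 2^8 = 256

256


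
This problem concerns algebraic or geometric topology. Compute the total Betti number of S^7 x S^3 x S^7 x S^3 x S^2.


Total Betti number is multiplicative under products.
Each S^d (d>=1) has total Betti number 2.
There are 5 sphere factors.
Total = 2^5 = 32

32


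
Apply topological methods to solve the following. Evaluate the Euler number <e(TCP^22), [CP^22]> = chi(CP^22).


For any closed oriented manifold, <e(TM),[M]> = chi(M).
chi(CP^22) = 22+1 = 23

23


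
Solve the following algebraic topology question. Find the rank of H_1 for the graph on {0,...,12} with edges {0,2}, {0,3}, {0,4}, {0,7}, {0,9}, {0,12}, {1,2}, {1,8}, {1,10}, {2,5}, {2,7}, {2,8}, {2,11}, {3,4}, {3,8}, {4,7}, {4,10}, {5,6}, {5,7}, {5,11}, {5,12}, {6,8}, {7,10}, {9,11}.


b_1 = E - V + (number of components).
E = 24, V = 13, components = 1.
b_1 = 24 - 13 + 1 = 12

12


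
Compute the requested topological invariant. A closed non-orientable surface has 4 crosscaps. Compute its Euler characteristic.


For a non-orientable closed surface with k crosscaps: chi = 2 - k.
Here k = 4.
chi = 2 - 4 = -2

-2


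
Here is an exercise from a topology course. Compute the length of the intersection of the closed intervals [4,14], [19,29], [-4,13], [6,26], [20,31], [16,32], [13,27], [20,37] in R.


Intersection = [max(a_i), min(b_i)] = [20, 13].
Since 20 > 13, the intersection is empty.
Length = 0

0


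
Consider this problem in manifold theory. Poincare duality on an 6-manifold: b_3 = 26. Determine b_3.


Poincare duality for closed orientable n-manifolds: b_k = b_{n-k}.
Here n = 6, so b_3 = b_3 = 26

26


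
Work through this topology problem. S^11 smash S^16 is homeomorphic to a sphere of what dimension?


S^m ^ S^n = S^{m+n}.
k = 11 + 16 = 27

27


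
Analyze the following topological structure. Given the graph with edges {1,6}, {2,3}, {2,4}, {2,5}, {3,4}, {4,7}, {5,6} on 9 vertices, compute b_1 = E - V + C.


b_1 = E - V + (number of components).
E = 7, V = 9, components = 3.
b_1 = 7 - 9 + 3 = 1

1


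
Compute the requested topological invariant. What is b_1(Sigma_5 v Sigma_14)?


For a wedge: H_1(A v B) = H_1(A) + H_1(B).
b_1(Sigma_5) = 10, b_1(Sigma_14) = 28.
b_1 = 10 + 28 = 38

38


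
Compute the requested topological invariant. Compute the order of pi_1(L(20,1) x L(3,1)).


pi_1(X x Y) = pi_1(X) x pi_1(Y).
pi_1(L(20,1)) = Z/20, pi_1(L(3,1)) = Z/3.
|Z/20 x Z/3| = 20 * 3 = 60

60


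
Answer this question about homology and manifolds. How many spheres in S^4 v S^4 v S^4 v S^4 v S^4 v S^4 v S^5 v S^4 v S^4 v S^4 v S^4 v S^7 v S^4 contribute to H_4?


For a wedge of spheres, H_k (k>0) is free on one generator per sphere of dimension k.
Spheres of dimension 4: count = 11.
b_4 = 11

11


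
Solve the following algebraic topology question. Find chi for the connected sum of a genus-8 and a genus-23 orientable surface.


chi(Sigma_8) = 2 - 2*8 = -14
chi(Sigma_23) = 2 - 2*23 = -44
For surfaces: chi(A#B) = chi(A) + chi(B) - 2.
chi = -14 + -44 - 2 = -60

-60


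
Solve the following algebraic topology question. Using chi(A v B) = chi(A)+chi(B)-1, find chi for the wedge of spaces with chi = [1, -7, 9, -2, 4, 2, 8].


chi(A v B) = chi(A) + chi(B) - 1 (one point identified).
For 7 spaces: chi = (sum chi_i) - (7 - 1).
sum = 15; chi = 15 - 6 = 9

9


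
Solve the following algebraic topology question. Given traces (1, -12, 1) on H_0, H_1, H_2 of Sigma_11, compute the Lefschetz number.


L(f) = tr(f_0*) - tr(f_1*) + tr(f_2*).
= 1 - (-12) + (1)
= 14

14


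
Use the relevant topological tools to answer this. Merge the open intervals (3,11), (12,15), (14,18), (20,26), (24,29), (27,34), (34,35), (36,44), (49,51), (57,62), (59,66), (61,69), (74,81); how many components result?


Sort and merge overlapping open intervals.
Merged: (3,11), (12,18), (20,34), (34,35), (36,44), (49,51), (57,69), (74,81).
Number of components = 8

8


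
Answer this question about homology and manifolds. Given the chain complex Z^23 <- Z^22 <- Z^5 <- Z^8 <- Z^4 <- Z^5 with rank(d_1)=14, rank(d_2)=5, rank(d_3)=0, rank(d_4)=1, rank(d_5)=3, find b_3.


rank H_k = rank(ker d_k) - rank(im d_{k+1}).
rank(ker d_3) = rank(C_3) - rank(d_3) = 8 - 0 = 8.
rank(im d_{3+1}) = 1.
rank H_3 = 8 - 1 = 7

7


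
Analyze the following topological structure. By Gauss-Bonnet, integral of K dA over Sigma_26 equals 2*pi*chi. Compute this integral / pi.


Gauss-Bonnet: integral K dA = 2*pi*chi(M).
chi(Sigma_26) = 2 - 2*26 = -50.
(integral K dA)/pi = 2*chi = 2*(-50) = -100

-100


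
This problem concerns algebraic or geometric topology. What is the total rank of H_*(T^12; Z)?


b_k(T^12) = C(12,k), so the sum over k is sum_k C(12,k) = 2^12.
Total = 2^12 = 4096

4096


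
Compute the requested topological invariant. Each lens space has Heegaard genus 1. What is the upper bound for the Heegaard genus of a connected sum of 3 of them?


Heegaard genus satisfies g(A#B) <= g(A) + g(B).
Each lens space has g = 1.
Upper bound: 3 * 1 = 3

3


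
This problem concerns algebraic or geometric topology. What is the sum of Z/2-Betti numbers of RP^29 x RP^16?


dim H^*(RP^n; Z/2) = n+1 (one Z/2 in each degree 0..n).
Total Betti number is multiplicative.
Total = (29+1) * (16+1) = 30 * 17 = 510

510


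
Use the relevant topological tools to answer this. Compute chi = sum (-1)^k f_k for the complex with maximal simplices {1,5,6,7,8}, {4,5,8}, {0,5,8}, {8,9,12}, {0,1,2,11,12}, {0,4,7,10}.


Enumerate all faces; f-vector: f_0=12, f_1=33, f_2=27, f_3=11, f_4=2.
chi = sum (-1)^k f_k = -3

-3


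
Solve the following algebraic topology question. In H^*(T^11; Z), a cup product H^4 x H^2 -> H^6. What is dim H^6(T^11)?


Cup product: H^p x H^q -> H^{p+q}; here p+q = 4+2 = 6.
rank H^k(T^n) = C(n,k).
C(11,6) = 462

462


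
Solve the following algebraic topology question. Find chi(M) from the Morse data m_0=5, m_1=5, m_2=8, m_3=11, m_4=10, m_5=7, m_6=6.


Morse theory: chi(M) = sum_k (-1)^k m_k where m_k = #(index-k critical points).
= (5) + (-5) + (8) + (-11) + (10) + (-7) + (6) = 6

6


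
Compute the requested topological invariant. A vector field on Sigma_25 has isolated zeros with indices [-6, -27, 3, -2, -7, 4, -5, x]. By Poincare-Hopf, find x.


Poincare-Hopf: sum of indices = chi(M).
chi(Sigma_25) = 2 - 2*25 = -48.
Sum of known indices = -40.
x = chi - (sum known) = -48 - (-40) = -8

-8


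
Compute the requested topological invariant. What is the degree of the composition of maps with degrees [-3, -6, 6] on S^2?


Degree is multiplicative: deg(composition) = product of degrees.
= (-3) * (-6) * (6) = 108

108


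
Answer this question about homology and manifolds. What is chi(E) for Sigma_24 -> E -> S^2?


chi(S^2) = 2 (n even), chi(Sigma_24) = 2 - 2*24 = -46.
chi(E) = 2 * (-46) = -92

-92


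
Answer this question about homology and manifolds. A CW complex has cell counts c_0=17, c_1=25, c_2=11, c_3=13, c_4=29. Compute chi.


chi = sum_k (-1)^k c_k.
= (-1)^0*17 + (-1)^1*25 + (-1)^2*11 + (-1)^3*13 + (-1)^4*29
= (17) + (-25) + (11) + (-13) + (29)
= 19

19


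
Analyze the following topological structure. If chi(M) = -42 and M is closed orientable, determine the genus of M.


chi = 2 - 2g for closed orientable surfaces.
-42 = 2 - 2g
2g = 2 - (-42) = 44
g = 22

22


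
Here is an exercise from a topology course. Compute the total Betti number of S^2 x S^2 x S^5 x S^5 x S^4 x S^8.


Total Betti number is multiplicative under products.
Each S^d (d>=1) has total Betti number 2.
There are 6 sphere factors.
Total = 2^6 = 64

64


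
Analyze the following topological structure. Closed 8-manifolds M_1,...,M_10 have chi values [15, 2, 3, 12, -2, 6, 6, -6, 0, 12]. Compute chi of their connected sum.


For n-manifolds: chi(A#B) = chi(A) + chi(B) - chi(S^8).
chi(S^8) = 1 + (-1)^8 = 2.
chi(#) = (sum chi_i) - (10-1)*chi(S^8) = 48 - 9*2 = 30

30


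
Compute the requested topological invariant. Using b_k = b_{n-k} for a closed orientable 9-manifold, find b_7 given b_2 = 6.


Poincare duality for closed orientable n-manifolds: b_k = b_{n-k}.
Here n = 9, so b_7 = b_2 = 6

6


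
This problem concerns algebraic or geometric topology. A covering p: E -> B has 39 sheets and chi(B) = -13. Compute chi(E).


For a finite covering: chi(E) = (number of sheets) * chi(B).
chi(E) = 39 * (-13) = -507

-507


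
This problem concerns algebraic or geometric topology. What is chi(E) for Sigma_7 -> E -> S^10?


chi(S^10) = 2 (n even), chi(Sigma_7) = 2 - 2*7 = -12.
chi(E) = 2 * (-12) = -24

-24


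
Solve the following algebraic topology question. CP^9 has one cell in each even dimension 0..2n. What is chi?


CP^9 has one cell in each even dimension 0, 2, ..., 2*9 (9+1 cells total).
All cells are even-dimensional, so chi = number of cells.
chi = 9 + 1 = 10

10


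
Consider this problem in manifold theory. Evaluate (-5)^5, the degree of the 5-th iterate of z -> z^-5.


deg(f) = -5. Degree is multiplicative: deg(f^5) = (deg f)^5.
deg(f^5) = (-5)^5 = -3125

-3125


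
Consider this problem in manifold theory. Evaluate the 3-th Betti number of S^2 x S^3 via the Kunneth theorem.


Each S^d has Poincare polynomial 1 + t^d.
The product S^2 x S^3 has Poincare polynomial prod(1+t^d_i).
Expanding: b_0=1, b_2=1, b_3=1, b_5=1.
b_3 = 1

1


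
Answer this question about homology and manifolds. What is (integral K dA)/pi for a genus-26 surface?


Gauss-Bonnet: integral K dA = 2*pi*chi(M).
chi(Sigma_26) = 2 - 2*26 = -50.
(integral K dA)/pi = 2*chi = 2*(-50) = -100

-100


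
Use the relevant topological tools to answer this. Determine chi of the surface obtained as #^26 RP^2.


For a non-orientable closed surface with k crosscaps: chi = 2 - k.
Here k = 26.
chi = 2 - 26 = -24

-24


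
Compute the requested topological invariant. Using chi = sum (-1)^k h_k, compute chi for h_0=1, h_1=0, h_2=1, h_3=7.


Handles of index k contribute (-1)^k to chi (same as CW cells).
chi = (1) + (0) + (1) + (-7) = -5

-5


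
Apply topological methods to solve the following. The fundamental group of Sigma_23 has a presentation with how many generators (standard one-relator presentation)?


Standard presentation: pi_1(Sigma_g) = <a_1,b_1,...,a_g,b_g | [a_1,b_1]...[a_g,b_g] = 1>.
Number of generators = 2g = 2*23 = 46

46


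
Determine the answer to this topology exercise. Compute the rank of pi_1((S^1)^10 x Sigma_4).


pi_1(A x B) = pi_1(A) x pi_1(B); rank of abelianization = b_1.
b_1(T^10) = 10, b_1(Sigma_4) = 2*4 = 8.
b_1(product) = 10 + 8 = 18

18


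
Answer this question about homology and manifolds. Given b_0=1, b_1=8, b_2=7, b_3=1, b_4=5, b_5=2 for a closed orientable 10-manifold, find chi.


By Poincare duality b_k = b_{10-k}, so full Betti numbers: b_0=1, b_1=8, b_2=7, b_3=1, b_4=5, b_5=2, b_6=5, b_7=1, b_8=7, b_9=8, b_10=1.
chi = sum (-1)^k b_k = 6

6


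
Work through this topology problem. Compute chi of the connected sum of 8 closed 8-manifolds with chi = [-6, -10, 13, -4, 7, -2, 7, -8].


For n-manifolds: chi(A#B) = chi(A) + chi(B) - chi(S^8).
chi(S^8) = 1 + (-1)^8 = 2.
chi(#) = (sum chi_i) - (8-1)*chi(S^8) = -3 - 7*2 = -17

-17


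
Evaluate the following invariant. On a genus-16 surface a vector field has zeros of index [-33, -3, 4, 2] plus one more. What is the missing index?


Poincare-Hopf: sum of indices = chi(M).
chi(Sigma_16) = 2 - 2*16 = -30.
Sum of known indices = -30.
x = chi - (sum known) = -30 - (-30) = 0

0


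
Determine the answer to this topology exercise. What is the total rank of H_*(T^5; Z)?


b_k(T^5) = C(5,k), so the sum over k is sum_k C(5,k) = 2^5.
Total = 2^5 = 32

32


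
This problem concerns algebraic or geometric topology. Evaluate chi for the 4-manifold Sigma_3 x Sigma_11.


chi(Sigma_3) = 2 - 2*3 = -4
chi(Sigma_11) = 2 - 2*11 = -20
chi(product) = (-4) * (-20) = 80

80


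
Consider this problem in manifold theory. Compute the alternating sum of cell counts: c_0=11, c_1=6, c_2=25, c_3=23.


chi = sum_k (-1)^k c_k.
= (-1)^0*11 + (-1)^1*6 + (-1)^2*25 + (-1)^3*23
= (11) + (-6) + (25) + (-23)
= 7

7


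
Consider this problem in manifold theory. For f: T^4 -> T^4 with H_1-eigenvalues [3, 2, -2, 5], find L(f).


For a torus self-map: L(f) = det(I - A) where A acts on H_1.
L(f) = (1-3) * (1-2) * (1--2) * (1-5) = -2 * -1 * 3 * -4 = -24

-24


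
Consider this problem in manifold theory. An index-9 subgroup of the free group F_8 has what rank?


Nielsen-Schreier: an index-n subgroup of F_r is free of rank 1 + n(r-1).
Equivalently: chi(cover) = n*chi(base); chi(vee_r S^1) = 1 - 8 = -7.
chi(E) = 9*(-7) = -63; rank = 1 - chi(E) = 1 - (-63) = 64.
rank = 1 + 9*(8-1) = 1 + 63 = 64

64


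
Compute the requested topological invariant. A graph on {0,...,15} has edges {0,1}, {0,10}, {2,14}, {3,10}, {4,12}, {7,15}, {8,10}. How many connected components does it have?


Run DFS/union-find over 16 vertices.
V = 16, E = 7.
Number of components = 9

9


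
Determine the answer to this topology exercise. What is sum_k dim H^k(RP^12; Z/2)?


H^k(RP^12; Z/2) = Z/2 for each 0 <= k <= 12.
Total dimension = 12 + 1 = 13

13


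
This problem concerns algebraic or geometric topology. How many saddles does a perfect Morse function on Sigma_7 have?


A perfect Morse function has m_k = b_k.
For Sigma_7: b_0=1, b_1=2g=14, b_2=1.
Saddles m_1 = 2g = 14

14


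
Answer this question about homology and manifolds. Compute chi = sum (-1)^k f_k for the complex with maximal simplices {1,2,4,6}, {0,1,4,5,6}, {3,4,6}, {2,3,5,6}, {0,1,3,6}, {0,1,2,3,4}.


Enumerate all faces; f-vector: f_0=7, f_1=21, f_2=28, f_3=13, f_4=2.
chi = sum (-1)^k f_k = 3

3


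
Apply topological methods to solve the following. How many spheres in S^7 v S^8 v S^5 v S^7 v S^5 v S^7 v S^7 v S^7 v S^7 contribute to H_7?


For a wedge of spheres, H_k (k>0) is free on one generator per sphere of dimension k.
Spheres of dimension 7: count = 6.
b_7 = 6

6


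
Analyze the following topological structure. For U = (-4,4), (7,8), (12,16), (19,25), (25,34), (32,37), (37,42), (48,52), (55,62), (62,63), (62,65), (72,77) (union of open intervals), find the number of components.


Sort and merge overlapping open intervals.
Merged: (-4,4), (7,8), (12,16), (19,25), (25,37), (37,42), (48,52), (55,62), (62,65), (72,77).
Number of components = 10

10


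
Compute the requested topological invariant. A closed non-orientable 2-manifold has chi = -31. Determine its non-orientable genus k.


chi = 2 - k for closed non-orientable surfaces with k crosscaps.
-31 = 2 - k
k = 2 - (-31) = 33

33


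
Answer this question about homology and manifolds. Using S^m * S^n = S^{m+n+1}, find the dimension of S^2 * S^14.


Join of spheres: S^m * S^n = S^{m+n+1}.
dim = 2 + 14 + 1 = 17

17


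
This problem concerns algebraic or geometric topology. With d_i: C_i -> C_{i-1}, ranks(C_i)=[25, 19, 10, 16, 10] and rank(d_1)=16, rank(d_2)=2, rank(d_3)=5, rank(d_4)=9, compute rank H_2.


rank H_k = rank(ker d_k) - rank(im d_{k+1}).
rank(ker d_2) = rank(C_2) - rank(d_2) = 10 - 2 = 8.
rank(im d_{2+1}) = 5.
rank H_2 = 8 - 5 = 3

3


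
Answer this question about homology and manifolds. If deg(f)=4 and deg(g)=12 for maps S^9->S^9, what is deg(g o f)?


Degree is multiplicative under composition: deg(g o f) = deg(g) * deg(f).
= 12 * 4 = 48

48


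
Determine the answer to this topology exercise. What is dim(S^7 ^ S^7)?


S^m ^ S^n = S^{m+n}.
k = 7 + 7 = 14

14


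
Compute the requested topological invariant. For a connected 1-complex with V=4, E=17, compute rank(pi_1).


For a connected graph: rank(pi_1) = b_1 = E - V + 1 = 1 - chi.
chi = V - E = 4 - 17 = -13.
rank = 1 - (-13) = 17 - 4 + 1 = 14

14


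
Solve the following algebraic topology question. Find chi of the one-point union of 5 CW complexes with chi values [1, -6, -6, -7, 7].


chi(A v B) = chi(A) + chi(B) - 1 (one point identified).
For 5 spaces: chi = (sum chi_i) - (5 - 1).
sum = -11; chi = -11 - 4 = -15

-15


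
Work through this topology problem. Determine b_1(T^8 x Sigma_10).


pi_1(A x B) = pi_1(A) x pi_1(B); rank of abelianization = b_1.
b_1(T^8) = 8, b_1(Sigma_10) = 2*10 = 20.
b_1(product) = 8 + 20 = 28

28


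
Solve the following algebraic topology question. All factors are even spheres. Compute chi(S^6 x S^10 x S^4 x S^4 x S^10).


chi is multiplicative: chi(X x Y) = chi(X) chi(Y).
Each even-dim sphere has chi = 2. There are 5 factors.
chi = 2^5 = 32

32


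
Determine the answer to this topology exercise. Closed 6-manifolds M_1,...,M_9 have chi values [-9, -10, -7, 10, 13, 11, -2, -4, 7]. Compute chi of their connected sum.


For n-manifolds: chi(A#B) = chi(A) + chi(B) - chi(S^6).
chi(S^6) = 1 + (-1)^6 = 2.
chi(#) = (sum chi_i) - (9-1)*chi(S^6) = 9 - 8*2 = -7

-7


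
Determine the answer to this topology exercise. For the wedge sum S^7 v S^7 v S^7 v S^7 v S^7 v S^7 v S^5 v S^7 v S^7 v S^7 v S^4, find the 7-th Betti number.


For a wedge of spheres, H_k (k>0) is free on one generator per sphere of dimension k.
Spheres of dimension 7: count = 9.
b_7 = 9

9


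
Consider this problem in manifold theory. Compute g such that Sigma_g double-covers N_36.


chi(N_36) = 2 - 36 = -34.
Double cover: chi(Sigma_g) = 2 * chi(N_36) = 2*(-34) = -68.
2 - 2g = -68, so g = (2 - (-68))/2 = 70/2 = 35

35


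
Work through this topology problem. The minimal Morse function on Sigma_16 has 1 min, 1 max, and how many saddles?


A perfect Morse function has m_k = b_k.
For Sigma_16: b_0=1, b_1=2g=32, b_2=1.
Saddles m_1 = 2g = 32

32


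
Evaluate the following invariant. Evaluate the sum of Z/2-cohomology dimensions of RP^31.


H^k(RP^31; Z/2) = Z/2 for each 0 <= k <= 31.
Total dimension = 31 + 1 = 32

32


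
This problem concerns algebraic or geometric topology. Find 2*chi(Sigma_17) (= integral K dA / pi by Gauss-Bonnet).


Gauss-Bonnet: integral K dA = 2*pi*chi(M).
chi(Sigma_17) = 2 - 2*17 = -32.
(integral K dA)/pi = 2*chi = 2*(-32) = -64

-64


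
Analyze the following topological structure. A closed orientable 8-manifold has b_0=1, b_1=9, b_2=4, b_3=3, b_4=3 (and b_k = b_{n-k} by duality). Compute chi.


By Poincare duality b_k = b_{8-k}, so full Betti numbers: b_0=1, b_1=9, b_2=4, b_3=3, b_4=3, b_5=3, b_6=4, b_7=9, b_8=1.
chi = sum (-1)^k b_k = -11

-11


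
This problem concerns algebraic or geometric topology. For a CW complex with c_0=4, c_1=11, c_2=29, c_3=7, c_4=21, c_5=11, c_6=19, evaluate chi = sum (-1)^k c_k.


chi = sum_k (-1)^k c_k.
= (-1)^0*4 + (-1)^1*11 + (-1)^2*29 + (-1)^3*7 + (-1)^4*21 + (-1)^5*11 + (-1)^6*19
= (4) + (-11) + (29) + (-7) + (21) + (-11) + (19)
= 44

44


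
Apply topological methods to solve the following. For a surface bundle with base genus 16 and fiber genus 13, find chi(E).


For a fiber bundle F -> E -> B (with CW structure): chi(E) = chi(B) * chi(F).
chi(Sigma_16) = -30, chi(Sigma_13) = -24.
chi(E) = (-30) * (-24) = 720

720


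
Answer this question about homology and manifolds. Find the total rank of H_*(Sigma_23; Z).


For Sigma_23: b_0 = 1, b_1 = 2g = 46, b_2 = 1.
Total = 1 + 46 + 1 = 48

48


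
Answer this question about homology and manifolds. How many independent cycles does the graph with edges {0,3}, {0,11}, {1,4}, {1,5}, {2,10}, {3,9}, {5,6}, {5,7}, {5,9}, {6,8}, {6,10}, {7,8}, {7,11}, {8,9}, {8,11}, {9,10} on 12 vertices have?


b_1 = E - V + (number of components).
E = 16, V = 12, components = 1.
b_1 = 16 - 12 + 1 = 5

5


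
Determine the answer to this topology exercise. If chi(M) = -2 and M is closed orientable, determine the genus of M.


chi = 2 - 2g for closed orientable surfaces.
-2 = 2 - 2g
2g = 2 - (-2) = 4
g = 2

2


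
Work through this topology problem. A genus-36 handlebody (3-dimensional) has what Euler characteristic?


A genus-g handlebody deformation retracts to a wedge of g circles.
chi(vee_g S^1) = 1 - g.
chi(H_36) = 1 - 36 = -35

-35


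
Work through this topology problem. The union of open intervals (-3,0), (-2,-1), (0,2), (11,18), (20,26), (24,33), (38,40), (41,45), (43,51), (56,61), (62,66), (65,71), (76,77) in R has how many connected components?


Sort and merge overlapping open intervals.
Merged: (-3,0), (0,2), (11,18), (20,33), (38,40), (41,51), (56,61), (62,71), (76,77).
Number of components = 9

9


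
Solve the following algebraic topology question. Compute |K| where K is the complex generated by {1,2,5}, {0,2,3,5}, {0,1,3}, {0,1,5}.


Each maximal simplex on m vertices has 2^m - 1 nonempty faces.
Take the union (dedupe shared faces).
Total distinct faces = 23

23


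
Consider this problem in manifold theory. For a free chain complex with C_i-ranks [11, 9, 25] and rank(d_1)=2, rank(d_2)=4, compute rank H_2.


rank H_k = rank(ker d_k) - rank(im d_{k+1}).
rank(ker d_2) = rank(C_2) - rank(d_2) = 25 - 4 = 21.
rank(im d_{2+1}) = 0.
rank H_2 = 21 - 0 = 21

21


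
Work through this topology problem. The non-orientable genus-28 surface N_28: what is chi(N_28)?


For a non-orientable closed surface with k crosscaps: chi = 2 - k.
Here k = 28.
chi = 2 - 28 = -26

-26


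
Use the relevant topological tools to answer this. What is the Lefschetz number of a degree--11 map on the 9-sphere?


On S^9: L(f) = tr(f_0*) + (-1)^9 tr(f_9*) = 1 + (-1)^9 * deg(f).
L(f) = 1 + (-1)^9 * -11 = 1 + 11 = 12

12


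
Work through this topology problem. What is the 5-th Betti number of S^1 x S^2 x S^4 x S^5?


Each S^d has Poincare polynomial 1 + t^d.
The product S^1 x S^2 x S^4 x S^5 has Poincare polynomial prod(1+t^d_i).
Expanding: b_0=1, b_1=1, b_2=1, b_3=1, b_4=1, b_5=2, b_6=2, b_7=2, b_8=1, b_9=1, b_10=1, b_11=1, b_12=1.
b_5 = 2

2


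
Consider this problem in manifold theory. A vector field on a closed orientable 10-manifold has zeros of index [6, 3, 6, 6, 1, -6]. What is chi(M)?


Poincare-Hopf: chi(M) = sum of indices of zeros.
chi = (6) + (3) + (6) + (6) + (1) + (-6) = 16

16


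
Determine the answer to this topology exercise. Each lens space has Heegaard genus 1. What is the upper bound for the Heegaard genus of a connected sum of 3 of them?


Heegaard genus satisfies g(A#B) <= g(A) + g(B).
Each lens space has g = 1.
Upper bound: 3 * 1 = 3

3


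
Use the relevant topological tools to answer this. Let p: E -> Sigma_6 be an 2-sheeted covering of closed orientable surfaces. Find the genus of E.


For an n-sheeted cover: chi(E) = n * chi(B).
chi(Sigma_6) = 2 - 2*6 = -10.
chi(E) = 2 * (-10) = -20.
genus(E) = (2 - chi(E))/2 = (2 - (-20))/2 = 22/2 = 11

11


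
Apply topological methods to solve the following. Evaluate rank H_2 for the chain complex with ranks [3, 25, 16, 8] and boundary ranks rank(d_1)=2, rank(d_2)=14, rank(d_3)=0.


rank H_k = rank(ker d_k) - rank(im d_{k+1}).
rank(ker d_2) = rank(C_2) - rank(d_2) = 16 - 14 = 2.
rank(im d_{2+1}) = 0.
rank H_2 = 2 - 0 = 2

2


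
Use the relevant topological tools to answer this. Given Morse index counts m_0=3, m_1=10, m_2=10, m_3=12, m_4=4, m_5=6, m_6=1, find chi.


Morse theory: chi(M) = sum_k (-1)^k m_k where m_k = #(index-k critical points).
= (3) + (-10) + (10) + (-12) + (4) + (-6) + (1) = -10

-10


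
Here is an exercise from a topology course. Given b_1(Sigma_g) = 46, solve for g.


For a closed orientable surface: b_1 = 2g.
46 = 2g
g = 46 / 2 = 23

23


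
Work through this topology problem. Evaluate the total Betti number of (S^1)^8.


b_k(T^8) = C(8,k), so the sum over k is sum_k C(8,k) = 2^8.
Total = 2^8 = 256

256


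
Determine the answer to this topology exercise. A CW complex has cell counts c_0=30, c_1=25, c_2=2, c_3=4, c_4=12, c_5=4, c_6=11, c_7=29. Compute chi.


chi = sum_k (-1)^k c_k.
= (-1)^0*30 + (-1)^1*25 + (-1)^2*2 + (-1)^3*4 + (-1)^4*12 + (-1)^5*4 + (-1)^6*11 + (-1)^7*29
= (30) + (-25) + (2) + (-4) + (12) + (-4) + (11) + (-29)
= -7

-7


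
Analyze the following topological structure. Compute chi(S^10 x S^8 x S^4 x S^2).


chi is multiplicative: chi(X x Y) = chi(X) chi(Y).
Each even-dim sphere has chi = 2. There are 4 factors.
chi = 2^4 = 16

16


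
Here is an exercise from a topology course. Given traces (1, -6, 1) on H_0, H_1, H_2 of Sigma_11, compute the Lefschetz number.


L(f) = tr(f_0*) - tr(f_1*) + tr(f_2*).
= 1 - (-6) + (1)
= 8

8


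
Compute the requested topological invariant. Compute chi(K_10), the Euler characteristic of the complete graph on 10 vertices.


K_10: V = 10, E = C(10,2) = 45.
chi = V - E = 10 - 45 = -35

-35


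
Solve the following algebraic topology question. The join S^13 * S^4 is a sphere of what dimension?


Join of spheres: S^m * S^n = S^{m+n+1}.
dim = 13 + 4 + 1 = 18

18


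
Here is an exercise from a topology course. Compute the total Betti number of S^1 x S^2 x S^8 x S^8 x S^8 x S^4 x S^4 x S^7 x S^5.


Total Betti number is multiplicative under products.
Each S^d (d>=1) has total Betti number 2.
There are 9 sphere factors.
Total = 2^9 = 512

512


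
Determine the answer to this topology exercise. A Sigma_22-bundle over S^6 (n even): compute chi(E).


chi(S^6) = 2 (n even), chi(Sigma_22) = 2 - 2*22 = -42.
chi(E) = 2 * (-42) = -84

-84


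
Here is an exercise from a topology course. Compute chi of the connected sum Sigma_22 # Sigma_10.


chi(Sigma_22) = 2 - 2*22 = -42
chi(Sigma_10) = 2 - 2*10 = -18
For surfaces: chi(A#B) = chi(A) + chi(B) - 2.
chi = -42 + -18 - 2 = -62

-62


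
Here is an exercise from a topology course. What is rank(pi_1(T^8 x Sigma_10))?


pi_1(A x B) = pi_1(A) x pi_1(B); rank of abelianization = b_1.
b_1(T^8) = 8, b_1(Sigma_10) = 2*10 = 20.
b_1(product) = 8 + 20 = 28

28


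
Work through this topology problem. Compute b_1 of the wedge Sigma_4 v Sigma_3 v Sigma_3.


For a wedge X v Y: reduced H_k(X v Y) = H_k(X) + H_k(Y).
Each Sigma_g contributes b_1 = 2g.
b_1 = 8 + 6 + 6 = 20

20


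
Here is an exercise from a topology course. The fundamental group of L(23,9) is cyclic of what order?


pi_1(L(p,q)) = Z/pZ for any q coprime to p.
|pi_1(L(23,9))| = 23

23


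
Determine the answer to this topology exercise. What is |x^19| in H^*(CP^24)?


|x| = 2 in H^*(CP^n).
|x^19| = 19 * |x| = 19 * 2 = 38

38


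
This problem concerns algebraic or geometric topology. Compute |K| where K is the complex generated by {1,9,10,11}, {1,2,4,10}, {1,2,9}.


Each maximal simplex on m vertices has 2^m - 1 nonempty faces.
Take the union (dedupe shared faces).
Total distinct faces = 29

29


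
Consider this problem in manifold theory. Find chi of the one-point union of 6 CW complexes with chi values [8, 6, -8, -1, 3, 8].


chi(A v B) = chi(A) + chi(B) - 1 (one point identified).
For 6 spaces: chi = (sum chi_i) - (6 - 1).
sum = 16; chi = 16 - 5 = 11

11


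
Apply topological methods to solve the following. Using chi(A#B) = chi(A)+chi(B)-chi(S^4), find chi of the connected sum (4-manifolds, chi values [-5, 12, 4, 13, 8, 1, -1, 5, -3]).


For n-manifolds: chi(A#B) = chi(A) + chi(B) - chi(S^4).
chi(S^4) = 1 + (-1)^4 = 2.
chi(#) = (sum chi_i) - (9-1)*chi(S^4) = 34 - 8*2 = 18

18


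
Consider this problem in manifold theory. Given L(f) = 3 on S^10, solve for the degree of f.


L(f) = 1 + (-1)^10 deg(f) on S^10.
3 = 1 + (-1)^10 * deg(f)
(-1)^10 * deg(f) = 2
deg(f) = 2

2


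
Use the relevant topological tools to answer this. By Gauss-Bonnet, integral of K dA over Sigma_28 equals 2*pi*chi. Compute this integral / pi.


Gauss-Bonnet: integral K dA = 2*pi*chi(M).
chi(Sigma_28) = 2 - 2*28 = -54.
(integral K dA)/pi = 2*chi = 2*(-54) = -108

-108


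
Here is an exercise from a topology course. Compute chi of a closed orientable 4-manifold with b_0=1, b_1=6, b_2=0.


By Poincare duality b_k = b_{4-k}, so full Betti numbers: b_0=1, b_1=6, b_2=0, b_3=6, b_4=1.
chi = sum (-1)^k b_k = -10

-10


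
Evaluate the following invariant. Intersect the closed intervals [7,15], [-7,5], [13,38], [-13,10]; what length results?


Intersection = [max(a_i), min(b_i)] = [13, 5].
Since 13 > 5, the intersection is empty.
Length = 0

0


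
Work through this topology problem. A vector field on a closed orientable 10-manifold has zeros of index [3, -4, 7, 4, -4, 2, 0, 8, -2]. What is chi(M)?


Poincare-Hopf: chi(M) = sum of indices of zeros.
chi = (3) + (-4) + (7) + (4) + (-4) + (2) + (0) + (8) + (-2) = 14

14


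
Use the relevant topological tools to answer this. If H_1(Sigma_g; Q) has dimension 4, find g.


For a closed orientable surface: b_1 = 2g.
4 = 2g
g = 4 / 2 = 2

2
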